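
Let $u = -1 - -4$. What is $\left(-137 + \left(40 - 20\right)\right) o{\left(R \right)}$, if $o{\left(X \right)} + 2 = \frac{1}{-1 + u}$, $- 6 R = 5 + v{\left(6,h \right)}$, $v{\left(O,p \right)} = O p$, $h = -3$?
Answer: $\frac{351}{2} \approx 175.5$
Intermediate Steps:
$u = 3$ ($u = -1 + 4 = 3$)
$R = \frac{13}{6}$ ($R = - \frac{5 + 6 \left(-3\right)}{6} = - \frac{5 - 18}{6} = \left(- \frac{1}{6}\right) \left(-13\right) = \frac{13}{6} \approx 2.1667$)
$o{\left(X \right)} = - \frac{3}{2}$ ($o{\left(X \right)} = -2 + \frac{1}{-1 + 3} = -2 + \frac{1}{2} = - \frac{3}{2}$)
$\left(-137 + \left(40 - 20\right)\right) o{\left(R \right)} = \left(-137 + \left(40 - 20\right)\right) \left(- \frac{3}{2}\right) = \left(-137 + 20\right) \left(- \frac{3}{2}\right) = \left(-117\right) \left(- \frac{3}{2}\right) = \frac{351}{2}$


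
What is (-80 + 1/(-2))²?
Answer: 25921/4 ≈ 6480.3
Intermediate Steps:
(-80 + 1/(-2))² = (-80 - ½)² = (-161/2)² = 25921/4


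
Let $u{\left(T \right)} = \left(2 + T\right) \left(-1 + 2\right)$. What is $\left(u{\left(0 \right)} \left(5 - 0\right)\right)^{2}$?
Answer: $100$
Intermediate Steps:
$u{\left(T \right)} = 2 + T$ ($u{\left(T \right)} = \left(2 + T\right) 1 = 2 + T$)
$\left(u{\left(0 \right)} \left(5 - 0\right)\right)^{2} = \left(\left(2 + 0\right) \left(5 - 0\right)\right)^{2} = \left(2 \left(5 + 0\right)\right)^{2} = \left(2 \cdot 5\right)^{2} = 10^{2} = 100$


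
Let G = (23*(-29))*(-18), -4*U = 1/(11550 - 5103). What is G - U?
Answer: 309610729/25788 ≈ 12006.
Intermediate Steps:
U = -1/25788 (U = -1/(4*(11550 - 5103)) = -1/4/6447 = -1/4*1/6447 = -1/25788 ≈ -3.8778e-5)
G = 12006 (G = -667*(-18) = 12006)
G - U = 12006 - 1*(-1/25788) = 12006 + 1/25788 = 309610729/25788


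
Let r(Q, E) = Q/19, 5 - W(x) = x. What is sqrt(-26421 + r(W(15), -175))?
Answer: I*sqrt(9538171)/19 ≈ 162.55*I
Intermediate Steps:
W(x) = 5 - x
r(Q, E) = Q/19 (r(Q, E) = Q*(1/19) = Q/19)
sqrt(-26421 + r(W(15), -175)) = sqrt(-26421 + (5 - 1*15)/19) = sqrt(-26421 + (5 - 15)/19) = sqrt(-26421 + (1/19)*(-10)) = sqrt(-26421 - 10/19) = sqrt(-502009/19) = I*sqrt(9538171)/19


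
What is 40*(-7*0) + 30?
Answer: 30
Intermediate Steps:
40*(-7*0) + 30 = 40*0 + 30 = 0 + 30 = 30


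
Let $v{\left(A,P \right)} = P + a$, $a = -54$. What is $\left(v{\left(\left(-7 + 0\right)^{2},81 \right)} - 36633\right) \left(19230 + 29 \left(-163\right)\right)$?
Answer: $-530896818$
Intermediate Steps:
$v{\left(A,P \right)} = -54 + P$ ($v{\left(A,P \right)} = P - 54 = -54 + P$)
$\left(v{\left(\left(-7 + 0\right)^{2},81 \right)} - 36633\right) \left(19230 + 29 \left(-163\right)\right) = \left(\left(-54 + 81\right) - 36633\right) \left(19230 + 29 \left(-163\right)\right) = \left(27 - 36633\right) \left(19230 - 4727\right) = \left(-36606\right) 14503 = -530896818$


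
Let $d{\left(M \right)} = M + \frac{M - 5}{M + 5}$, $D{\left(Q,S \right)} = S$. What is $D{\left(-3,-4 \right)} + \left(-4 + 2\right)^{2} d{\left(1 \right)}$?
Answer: $- \frac{8}{3} \approx -2.6667$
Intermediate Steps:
$d{\left(M \right)} = M + \frac{-5 + M}{5 + M}$
$D{\left(-3,-4 \right)} + \left(-4 + 2\right)^{2} d{\left(1 \right)} = -4 + \left(-4 + 2\right)^{2} \frac{-5 + 1^{2} + 6 \cdot 1}{5 + 1} = -4 + \left(-2\right)^{2} \frac{-5 + 1 + 6}{6} = -4 + 4 \cdot \frac{1}{6} \cdot 2 = -4 + 4 \cdot \frac{1}{3} = -4 + \frac{4}{3} = - \frac{8}{3}$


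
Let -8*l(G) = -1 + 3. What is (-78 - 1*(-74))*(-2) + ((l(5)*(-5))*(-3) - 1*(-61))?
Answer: 261/4 ≈ 65.250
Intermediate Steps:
l(G) = -¼ (l(G) = -(-1 + 3)/8 = -⅛*2 = -¼)
(-78 - 1*(-74))*(-2) + ((l(5)*(-5))*(-3) - 1*(-61)) = (-78 - 1*(-74))*(-2) + (-¼*(-5)*(-3) - 1*(-61)) = (-78 + 74)*(-2) + ((5/4)*(-3) + 61) = -4*(-2) + (-15/4 + 61) = 8 + 229/4 = 261/4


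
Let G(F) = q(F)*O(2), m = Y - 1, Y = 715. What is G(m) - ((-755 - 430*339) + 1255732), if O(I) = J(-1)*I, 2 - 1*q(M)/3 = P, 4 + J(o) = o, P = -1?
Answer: -1109297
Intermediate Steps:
J(o) = -4 + o
q(M) = 9 (q(M) = 6 - 3*(-1) = 6 + 3 = 9)
m = 714 (m = 715 - 1 = 714)
O(I) = -5*I (O(I) = (-4 - 1)*I = -5*I)
G(F) = -90 (G(F) = 9*(-5*2) = 9*(-10) = -90)
G(m) - ((-755 - 430*339) + 1255732) = -90 - ((-755 - 430*339) + 1255732) = -90 - ((-755 - 145770) + 1255732) = -90 - (-146525 + 1255732) = -90 - 1*1109207 = -90 - 1109207 = -1109297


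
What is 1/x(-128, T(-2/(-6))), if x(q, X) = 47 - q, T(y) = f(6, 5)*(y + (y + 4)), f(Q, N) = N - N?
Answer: 1/175 ≈ 0.0057143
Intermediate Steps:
f(Q, N) = 0
T(y) = 0 (T(y) = 0*(y + (y + 4)) = 0*(y + (4 + y)) = 0*(4 + 2*y) = 0)
1/x(-128, T(-2/(-6))) = 1/(47 - 1*(-128)) = 1/(47 + 128) = 1/175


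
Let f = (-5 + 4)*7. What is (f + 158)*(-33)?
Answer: -4983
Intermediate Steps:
f = -7 (f = -1*7 = -7)
(f + 158)*(-33) = (-7 + 158)*(-33) = 151*(-33) = -4983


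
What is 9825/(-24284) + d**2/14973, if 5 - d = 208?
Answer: 121944233/51943476 ≈ 2.3476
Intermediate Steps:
d = -203 (d = 5 - 1*208 = 5 - 208 = -203)
9825/(-24284) + d**2/14973 = 9825/(-24284) + (-203)**2/14973 = 9825*(-1/24284) + 41209*(1/14973) = -9825/24284 + 5887/2139 = 121944233/51943476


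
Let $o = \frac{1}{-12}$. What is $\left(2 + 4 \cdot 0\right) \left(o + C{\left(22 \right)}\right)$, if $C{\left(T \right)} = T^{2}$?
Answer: $\frac{5807}{6} \approx 967.83$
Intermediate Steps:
$o = - \frac{1}{12} \approx -0.083333$
$\left(2 + 4 \cdot 0\right) \left(o + C{\left(22 \right)}\right) = \left(2 + 4 \cdot 0\right) \left(- \frac{1}{12} + 22^{2}\right) = \left(2 + 0\right) \left(- \frac{1}{12} + 484\right) = 2 \cdot \frac{5807}{12} = \frac{5807}{6}$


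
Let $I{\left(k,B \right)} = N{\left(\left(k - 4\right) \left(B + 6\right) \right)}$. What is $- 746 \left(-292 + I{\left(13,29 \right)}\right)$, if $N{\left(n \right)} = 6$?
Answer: $213356$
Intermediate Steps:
$I{\left(k,B \right)} = 6$
$- 746 \left(-292 + I{\left(13,29 \right)}\right) = - 746 \left(-292 + 6\right) = \left(-746\right) \left(-286\right) = 213356$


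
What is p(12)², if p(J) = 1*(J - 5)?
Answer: 49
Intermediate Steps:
p(J) = -5 + J (p(J) = 1*(-5 + J) = -5 + J)
p(12)² = (-5 + 12)² = 7² = 49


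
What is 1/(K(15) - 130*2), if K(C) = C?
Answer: -1/245 ≈ -0.0040816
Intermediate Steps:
1/(K(15) - 130*2) = 1/(15 - 130*2) = 1/(15 - 260) = 1/(-245) = -1/245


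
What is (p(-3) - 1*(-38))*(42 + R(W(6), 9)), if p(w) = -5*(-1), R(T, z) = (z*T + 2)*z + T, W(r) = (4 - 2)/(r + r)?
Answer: 9503/3 ≈ 3167.7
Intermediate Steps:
W(r) = 1/r (W(r) = 2/((2*r)) = 2*(1/(2*r)) = 1/r)
R(T, z) = T + z*(2 + T*z) (R(T, z) = (T*z + 2)*z + T = (2 + T*z)*z + T = z*(2 + T*z) + T = T + z*(2 + T*z))
p(w) = 5
(p(-3) - 1*(-38))*(42 + R(W(6), 9)) = (5 - 1*(-38))*(42 + (1/6 + 2*9 + 9²/6)) = (5 + 38)*(42 + (⅙ + 18 + (⅙)*81)) = 43*(42 + (⅙ + 18 + 27/2)) = 43*(42 + 95/3) = 43*(221/3) = 9503/3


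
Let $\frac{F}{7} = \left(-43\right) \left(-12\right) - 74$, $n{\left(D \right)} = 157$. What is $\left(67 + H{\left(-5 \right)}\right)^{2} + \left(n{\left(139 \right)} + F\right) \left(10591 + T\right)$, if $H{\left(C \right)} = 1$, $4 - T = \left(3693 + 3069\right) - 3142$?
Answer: $22680349$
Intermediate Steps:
$T = -3616$ ($T = 4 - \left(\left(3693 + 3069\right) - 3142\right) = 4 - \left(6762 - 3142\right) = 4 - 3620 = -3616$)
$F = 3094$ ($F = 7 \left(\left(-43\right) \left(-12\right) - 74\right) = 7 \left(516 - 74\right) = 7 \cdot 442 = 3094$)
$\left(67 + H{\left(-5 \right)}\right)^{2} + \left(n{\left(139 \right)} + F\right) \left(10591 + T\right) = \left(67 + 1\right)^{2} + \left(157 + 3094\right) \left(10591 - 3616\right) = 68^{2} + 3251 \cdot 6975 = 4624 + 22675725 = 22680349$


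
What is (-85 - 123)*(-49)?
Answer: 10192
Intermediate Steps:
(-85 - 123)*(-49) = -208*(-49) = 10192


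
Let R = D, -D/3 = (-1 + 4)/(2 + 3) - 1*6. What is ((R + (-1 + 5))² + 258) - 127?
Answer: 13476/25 ≈ 539.04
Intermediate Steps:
D = 81/5 (D = -3*((-1 + 4)/(2 + 3) - 1*6) = -3*(3/5 - 6) = -3*(3*(⅕) - 6) = -3*(⅗ - 6) = -3*(-27/5) = 81/5 ≈ 16.200)
R = 81/5 ≈ 16.200
((R + (-1 + 5))² + 258) - 127 = ((81/5 + (-1 + 5))² + 258) - 127 = ((81/5 + 4)² + 258) - 127 = ((101/5)² + 258) - 127 = (10201/25 + 258) - 127 = 16651/25 - 127 = 13476/25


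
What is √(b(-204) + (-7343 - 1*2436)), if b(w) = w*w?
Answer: √31837 ≈ 178.43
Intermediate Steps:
b(w) = w²
√(b(-204) + (-7343 - 1*2436)) = √((-204)² + (-7343 - 1*2436)) = √(41616 + (-7343 - 2436)) = √(41616 - 9779) = √31837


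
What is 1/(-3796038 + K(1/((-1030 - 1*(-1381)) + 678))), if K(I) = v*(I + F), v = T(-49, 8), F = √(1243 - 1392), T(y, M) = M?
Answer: -2009700331863/7628898817788620306 - 2117682*I*√149/3814449408894310153 ≈ -2.6343e-7 - 6.7768e-12*I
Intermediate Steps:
F = I*√149 (F = √(-149) = I*√149 ≈ 12.207*I)
v = 8
K(I) = 8*I + 8*I*√149 (K(I) = 8*(I + I*√149) = 8*I + 8*I*√149)
1/(-3796038 + K(1/((-1030 - 1*(-1381)) + 678))) = 1/(-3796038 + (8/((-1030 - 1*(-1381)) + 678) + 8*I*√149)) = 1/(-3796038 + (8/((-1030 + 1381) + 678) + 8*I*√149)) = 1/(-3796038 + (8/(351 + 678) + 8*I*√149)) = 1/(-3796038 + (8/1029 + 8*I*√149)) = 1/(-3906123094/1029 + 8*I*√149)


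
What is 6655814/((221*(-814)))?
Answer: -302537/8177 ≈ -36.999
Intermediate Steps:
6655814/((221*(-814))) = 6655814/(-179894) = 6655814*(-1/179894) = -302537/8177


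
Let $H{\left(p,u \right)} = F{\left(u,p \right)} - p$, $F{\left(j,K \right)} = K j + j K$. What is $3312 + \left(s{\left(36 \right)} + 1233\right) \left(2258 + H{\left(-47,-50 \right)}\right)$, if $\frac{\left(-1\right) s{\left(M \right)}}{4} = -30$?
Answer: $9481077$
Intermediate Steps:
$F{\left(j,K \right)} = 2 K j$ ($F{\left(j,K \right)} = K j + K j = 2 K j$)
$s{\left(M \right)} = 120$ ($s{\left(M \right)} = \left(-4\right) \left(-30\right) = 120$)
$H{\left(p,u \right)} = - p + 2 p u$ ($H{\left(p,u \right)} = 2 p u - p = - p + 2 p u$)
$3312 + \left(s{\left(36 \right)} + 1233\right) \left(2258 + H{\left(-47,-50 \right)}\right) = 3312 + \left(120 + 1233\right) \left(2258 - 47 \left(-1 + 2 \left(-50\right)\right)\right) = 3312 + 1353 \left(2258 - 47 \left(-1 - 100\right)\right) = 3312 + 1353 \left(2258 - -4747\right) = 3312 + 1353 \left(2258 + 4747\right) = 3312 + 1353 \cdot 7005 = 3312 + 9477765 = 9481077$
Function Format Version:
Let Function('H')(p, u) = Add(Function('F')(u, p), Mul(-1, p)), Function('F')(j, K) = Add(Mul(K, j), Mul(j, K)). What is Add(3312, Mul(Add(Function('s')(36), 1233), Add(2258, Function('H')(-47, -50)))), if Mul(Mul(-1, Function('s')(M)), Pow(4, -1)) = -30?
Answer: 9481077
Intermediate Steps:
Function('F')(j, K) = Mul(2, K, j) (Function('F')(j, K) = Add(Mul(K, j), Mul(K, j)) = Mul(2, K, j))
Function('s')(M) = 120 (Function('s')(M) = Mul(-4, -30) = 120)
Function('H')(p, u) = Add(Mul(-1, p), Mul(2, p, u)) (Function('H')(p, u) = Add(Mul(2, p, u), Mul(-1, p)) = Add(Mul(-1, p), Mul(2, p, u)))
Add(3312, Mul(Add(Function('s')(36), 1233), Add(2258, Function('H')(-47, -50)))) = Add(3312, Mul(Add(120, 1233), Add(2258, Mul(-47, Add(-1, Mul(2, -50)))))) = Add(3312, Mul(1353, Add(2258, Mul(-47, Add(-1, -100))))) = Add(3312, Mul(1353, Add(2258, Mul(-47, -101)))) = Add(3312, Mul(1353, Add(2258, 4747))) = Add(3312, Mul(1353, 7005)) = Add(3312, 9477765) = 9481077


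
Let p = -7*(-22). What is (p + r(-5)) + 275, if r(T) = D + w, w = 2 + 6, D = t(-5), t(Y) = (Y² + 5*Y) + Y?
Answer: 432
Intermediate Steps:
t(Y) = Y² + 6*Y
D = -5 (D = -5*(6 - 5) = -5*1 = -5)
w = 8
p = 154
r(T) = 3 (r(T) = -5 + 8 = 3)
(p + r(-5)) + 275 = (154 + 3) + 275 = 157 + 275 = 432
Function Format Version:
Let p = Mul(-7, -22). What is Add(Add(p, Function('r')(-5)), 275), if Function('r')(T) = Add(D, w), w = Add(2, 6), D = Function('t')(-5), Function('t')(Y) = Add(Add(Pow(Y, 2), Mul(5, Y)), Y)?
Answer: 432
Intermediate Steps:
Function('t')(Y) = Add(Pow(Y, 2), Mul(6, Y))
D = -5 (D = Mul(-5, Add(6, -5)) = Mul(-5, 1) = -5)
w = 8
p = 154
Function('r')(T) = 3 (Function('r')(T) = Add(-5, 8) = 3)
Add(Add(p, Function('r')(-5)), 275) = Add(Add(154, 3), 275) = Add(157, 275) = 432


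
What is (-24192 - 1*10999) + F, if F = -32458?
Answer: -67649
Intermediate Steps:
(-24192 - 1*10999) + F = (-24192 - 1*10999) - 32458 = (-24192 - 10999) - 32458 = -35191 - 32458 = -67649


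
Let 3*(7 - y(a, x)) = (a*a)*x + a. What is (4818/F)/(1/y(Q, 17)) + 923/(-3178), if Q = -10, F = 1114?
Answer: -4259691957/1770146 ≈ -2406.4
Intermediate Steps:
y(a, x) = 7 - a/3 - x*a²/3 (y(a, x) = 7 - ((a*a)*x + a)/3 = 7 - (a²*x + a)/3 = 7 - (x*a² + a)/3 = 7 - (a + x*a²)/3 = 7 + (-a/3 - x*a²/3) = 7 - a/3 - x*a²/3)
(4818/F)/(1/y(Q, 17)) + 923/(-3178) = (4818/1114)/(1/(7 - ⅓*(-10) - ⅓*17*(-10)²)) + 923/(-3178) = (4818*(1/1114))/(1/(7 + 10/3 - ⅓*17*100)) + 923*(-1/3178) = 2409/(557*(1/(7 + 10/3 - 1700/3))) - 923/3178 = 2409/(557*(1/(-1669/3))) - 923/3178 = 2409/(557*(-3/1669)) - 923/3178 = (2409/557)*(-1669/3) - 923/3178 = -1340207/557 - 923/3178 = -4259691957/1770146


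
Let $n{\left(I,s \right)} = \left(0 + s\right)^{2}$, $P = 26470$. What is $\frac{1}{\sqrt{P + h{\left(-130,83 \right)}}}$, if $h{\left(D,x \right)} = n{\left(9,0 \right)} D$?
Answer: $\frac{\sqrt{26470}}{26470} \approx 0.0061464$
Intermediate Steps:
$n{\left(I,s \right)} = s^{2}$
$h{\left(D,x \right)} = 0$ ($h{\left(D,x \right)} = 0^{2} D = 0 D = 0$)
$\frac{1}{\sqrt{P + h{\left(-130,83 \right)}}} = \frac{1}{\sqrt{26470 + 0}} = \frac{1}{\sqrt{26470}} = \frac{\sqrt{26470}}{26470}$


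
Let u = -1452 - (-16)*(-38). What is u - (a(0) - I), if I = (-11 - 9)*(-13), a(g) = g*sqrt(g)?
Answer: -1800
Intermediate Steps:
a(g) = g**(3/2)
I = 260 (I = -20*(-13) = 260)
u = -2060 (u = -1452 - 1*608 = -1452 - 608 = -2060)
u - (a(0) - I) = -2060 - (0**(3/2) - 1*260) = -2060 - (0 - 260) = -2060 - 1*(-260) = -2060 + 260 = -1800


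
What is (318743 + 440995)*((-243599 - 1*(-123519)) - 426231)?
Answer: -415053226518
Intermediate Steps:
(318743 + 440995)*((-243599 - 1*(-123519)) - 426231) = 759738*((-243599 + 123519) - 426231) = 759738*(-120080 - 426231) = 759738*(-546311) = -415053226518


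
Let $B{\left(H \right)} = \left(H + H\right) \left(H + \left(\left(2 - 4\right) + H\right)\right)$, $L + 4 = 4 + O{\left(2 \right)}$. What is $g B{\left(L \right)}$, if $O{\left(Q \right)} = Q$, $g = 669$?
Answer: $5352$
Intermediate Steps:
$L = 2$ ($L = -4 + \left(4 + 2\right) = -4 + 6 = 2$)
$B{\left(H \right)} = 2 H \left(-2 + 2 H\right)$ ($B{\left(H \right)} = 2 H \left(H + \left(-2 + H\right)\right) = 2 H \left(-2 + 2 H\right)$)
$g B{\left(L \right)} = 669 \cdot 4 \cdot 2 \left(-1 + 2\right) = 669 \cdot 4 \cdot 2 \cdot 1 = 669 \cdot 8 = 5352$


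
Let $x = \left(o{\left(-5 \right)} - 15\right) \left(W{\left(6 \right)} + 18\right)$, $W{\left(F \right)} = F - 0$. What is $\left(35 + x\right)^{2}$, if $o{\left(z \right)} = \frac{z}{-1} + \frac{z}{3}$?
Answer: $60025$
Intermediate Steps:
$W{\left(F \right)} = F$ ($W{\left(F \right)} = F + 0 = F$)
$o{\left(z \right)} = - \frac{2 z}{3}$ ($o{\left(z \right)} = z \left(-1\right) + z \frac{1}{3} = - z + \frac{z}{3} = - \frac{2 z}{3}$)
$x = -280$ ($x = \left(\left(- \frac{2}{3}\right) \left(-5\right) - 15\right) \left(6 + 18\right) = \left(\frac{10}{3} - 15\right) 24 = \left(- \frac{35}{3}\right) 24 = -280$)
$\left(35 + x\right)^{2} = \left(35 - 280\right)^{2} = \left(-245\right)^{2} = 60025$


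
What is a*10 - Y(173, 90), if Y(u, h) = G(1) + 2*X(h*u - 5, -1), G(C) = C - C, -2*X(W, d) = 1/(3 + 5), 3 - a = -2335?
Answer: 187041/8 ≈ 23380.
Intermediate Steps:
a = 2338 (a = 3 - 1*(-2335) = 3 + 2335 = 2338)
X(W, d) = -1/16 (X(W, d) = -1/(2*(3 + 5)) = -1/2/8 = -1/2*1/8 = -1/16)
G(C) = 0
Y(u, h) = -1/8 (Y(u, h) = 0 + 2*(-1/16) = 0 - 1/8 = -1/8)
a*10 - Y(173, 90) = 2338*10 - 1*(-1/8) = 23380 + 1/8 = 187041/8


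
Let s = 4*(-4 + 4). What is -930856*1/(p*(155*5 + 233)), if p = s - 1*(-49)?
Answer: -116357/6174 ≈ -18.846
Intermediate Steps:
s = 0 (s = 4*0 = 0)
p = 49 (p = 0 - 1*(-49) = 0 + 49 = 49)
-930856*1/(p*(155*5 + 233)) = -930856*1/(49*(155*5 + 233)) = -930856*1/(49*(775 + 233)) = -930856/(49*1008) = -930856/49392 = -930856*1/49392 = -116357/6174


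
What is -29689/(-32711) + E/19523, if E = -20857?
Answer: -14662140/91230979 ≈ -0.16071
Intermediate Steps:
-29689/(-32711) + E/19523 = -29689/(-32711) - 20857/19523 = -29689*(-1/32711) - 20857*1/19523 = 29689/32711 - 20857/19523 = -14662140/91230979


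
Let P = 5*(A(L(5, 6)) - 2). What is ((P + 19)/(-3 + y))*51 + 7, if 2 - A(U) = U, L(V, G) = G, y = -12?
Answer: 222/5 ≈ 44.400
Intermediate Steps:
A(U) = 2 - U
P = -30 (P = 5*((2 - 1*6) - 2) = 5*((2 - 6) - 2) = 5*(-4 - 2) = 5*(-6) = -30)
((P + 19)/(-3 + y))*51 + 7 = ((-30 + 19)/(-3 - 12))*51 + 7 = -11/(-15)*51 + 7 = -11*(-1/15)*51 + 7 = (11/15)*51 + 7 = 187/5 + 7 = 222/5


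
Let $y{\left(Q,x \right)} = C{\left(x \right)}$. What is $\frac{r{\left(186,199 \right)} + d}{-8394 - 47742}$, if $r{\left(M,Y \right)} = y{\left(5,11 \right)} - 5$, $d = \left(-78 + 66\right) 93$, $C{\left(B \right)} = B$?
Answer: $\frac{185}{9356} \approx 0.019773$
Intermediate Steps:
$y{\left(Q,x \right)} = x$
$d = -1116$ ($d = \left(-12\right) 93 = -1116$)
$r{\left(M,Y \right)} = 6$ ($r{\left(M,Y \right)} = 11 - 5 = 6$)
$\frac{r{\left(186,199 \right)} + d}{-8394 - 47742} = \frac{6 - 1116}{-8394 - 47742} = - \frac{1110}{-56136} = \left(-1110\right) \left(- \frac{1}{56136}\right) = \frac{185}{9356}$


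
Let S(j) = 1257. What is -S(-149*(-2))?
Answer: -1257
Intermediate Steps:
-S(-149*(-2)) = -1*1257 = -1257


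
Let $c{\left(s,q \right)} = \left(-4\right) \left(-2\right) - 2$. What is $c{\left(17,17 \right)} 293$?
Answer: $1758$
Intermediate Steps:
$c{\left(s,q \right)} = 6$ ($c{\left(s,q \right)} = 8 - 2 = 6$)
$c{\left(17,17 \right)} 293 = 6 \cdot 293 = 1758$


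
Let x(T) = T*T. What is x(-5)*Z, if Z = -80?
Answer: -2000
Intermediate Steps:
x(T) = T²
x(-5)*Z = (-5)²*(-80) = 25*(-80) = -2000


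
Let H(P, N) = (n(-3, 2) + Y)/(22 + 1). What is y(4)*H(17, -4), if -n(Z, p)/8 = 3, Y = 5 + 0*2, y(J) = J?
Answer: -76/23 ≈ -3.3043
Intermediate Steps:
Y = 5 (Y = 5 + 0 = 5)
n(Z, p) = -24 (n(Z, p) = -8*3 = -24)
H(P, N) = -19/23 (H(P, N) = (-24 + 5)/(22 + 1) = -19/23)
y(4)*H(17, -4) = 4*(-19/23) = -76/23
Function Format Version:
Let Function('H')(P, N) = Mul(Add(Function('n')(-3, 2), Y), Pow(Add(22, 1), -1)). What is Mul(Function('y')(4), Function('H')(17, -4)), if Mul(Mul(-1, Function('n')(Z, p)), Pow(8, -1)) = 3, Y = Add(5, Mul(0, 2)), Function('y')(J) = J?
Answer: Rational(-76, 23) ≈ -3.3043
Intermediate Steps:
Y = 5 (Y = Add(5, 0) = 5)
Function('n')(Z, p) = -24 (Function('n')(Z, p) = Mul(-8, 3) = -24)
Function('H')(P, N) = Rational(-19, 23) (Function('H')(P, N) = Mul(Add(-24, 5), Pow(Add(22, 1), -1)) = Mul(-19, Pow(23, -1)) = Mul(-19, Rational(1, 23)) = Rational(-19, 23))
Mul(Function('y')(4), Function('H')(17, -4)) = Mul(4, Rational(-19, 23)) = Rational(-76, 23)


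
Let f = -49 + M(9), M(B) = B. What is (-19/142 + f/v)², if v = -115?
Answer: 488601/10666756 ≈ 0.045806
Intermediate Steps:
f = -40 (f = -49 + 9 = -40)
(-19/142 + f/v)² = (-19/142 - 40/(-115))² = (-19*1/142 - 40*(-1/115))² = (-19/142 + 8/23)² = (699/3266)² = 488601/10666756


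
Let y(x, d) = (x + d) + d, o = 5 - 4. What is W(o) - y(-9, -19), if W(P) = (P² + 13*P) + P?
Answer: 62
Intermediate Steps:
o = 1
W(P) = P² + 14*P
y(x, d) = x + 2*d (y(x, d) = (d + x) + d = x + 2*d)
W(o) - y(-9, -19) = 1*(14 + 1) - (-9 + 2*(-19)) = 1*15 - (-9 - 38) = 15 - 1*(-47) = 15 + 47 = 62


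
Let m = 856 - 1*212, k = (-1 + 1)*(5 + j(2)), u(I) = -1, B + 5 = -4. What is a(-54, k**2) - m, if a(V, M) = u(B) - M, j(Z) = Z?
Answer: -645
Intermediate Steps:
B = -9 (B = -5 - 4 = -9)
k = 0 (k = (-1 + 1)*(5 + 2) = 0*7 = 0)
a(V, M) = -1 - M
m = 644 (m = 856 - 212 = 644)
a(-54, k**2) - m = (-1 - 1*0**2) - 1*644 = (-1 - 1*0) - 644 = (-1 + 0) - 644 = -1 - 644 = -645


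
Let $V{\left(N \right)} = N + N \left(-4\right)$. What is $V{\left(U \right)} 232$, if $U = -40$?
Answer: $27840$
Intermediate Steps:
$V{\left(N \right)} = - 3 N$ ($V{\left(N \right)} = N - 4 N = - 3 N$)
$V{\left(U \right)} 232 = \left(-3\right) \left(-40\right) 232 = 120 \cdot 232 = 27840$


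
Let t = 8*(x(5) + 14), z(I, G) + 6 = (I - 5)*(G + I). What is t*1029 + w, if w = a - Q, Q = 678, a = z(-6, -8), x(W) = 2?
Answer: 131182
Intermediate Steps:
z(I, G) = -6 + (-5 + I)*(G + I) (z(I, G) = -6 + (I - 5)*(G + I) = -6 + (-5 + I)*(G + I))
a = 148 (a = -6 + (-6)² - 5*(-8) - 5*(-6) - 8*(-6) = -6 + 36 + 40 + 30 + 48 = 148)
w = -530 (w = 148 - 1*678 = 148 - 678 = -530)
t = 128 (t = 8*(2 + 14) = 8*16 = 128)
t*1029 + w = 128*1029 - 530 = 131712 - 530 = 131182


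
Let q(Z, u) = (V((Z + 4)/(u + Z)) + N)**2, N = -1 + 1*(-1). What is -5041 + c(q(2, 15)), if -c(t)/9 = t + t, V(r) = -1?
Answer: -5203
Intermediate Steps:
N = -2 (N = -1 - 1 = -2)
q(Z, u) = 9 (q(Z, u) = (-1 - 2)**2 = (-3)**2 = 9)
c(t) = -18*t (c(t) = -9*(t + t) = -18*t)
-5041 + c(q(2, 15)) = -5041 - 18*9 = -5041 - 162 = -5203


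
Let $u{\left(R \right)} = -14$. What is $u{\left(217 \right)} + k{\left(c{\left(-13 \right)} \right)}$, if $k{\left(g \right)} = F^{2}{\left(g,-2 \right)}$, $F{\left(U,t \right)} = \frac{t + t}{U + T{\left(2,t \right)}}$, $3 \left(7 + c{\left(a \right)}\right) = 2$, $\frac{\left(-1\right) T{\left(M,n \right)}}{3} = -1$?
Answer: $- \frac{314}{25} \approx -12.56$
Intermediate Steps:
$T{\left(M,n \right)} = 3$ ($T{\left(M,n \right)} = \left(-3\right) \left(-1\right) = 3$)
$c{\left(a \right)} = - \frac{19}{3}$ ($c{\left(a \right)} = -7 + \frac{1}{3} \cdot 2 = -7 + \frac{2}{3} = - \frac{19}{3}$)
$F{\left(U,t \right)} = \frac{2 t}{3 + U}$ ($F{\left(U,t \right)} = \frac{t + t}{U + 3} = \frac{2 t}{3 + U}$)
$k{\left(g \right)} = \frac{16}{\left(3 + g\right)^{2}}$ ($k{\left(g \right)} = \left(2 \left(-2\right) \frac{1}{3 + g}\right)^{2} = \left(- \frac{4}{3 + g}\right)^{2} = \frac{16}{\left(3 + g\right)^{2}}$)
$u{\left(217 \right)} + k{\left(c{\left(-13 \right)} \right)} = -14 + \frac{16}{\left(3 - \frac{19}{3}\right)^{2}} = -14 + \frac{16}{\frac{100}{9}} = -14 + 16 \cdot \frac{9}{100} = -14 + \frac{36}{25} = - \frac{314}{25}$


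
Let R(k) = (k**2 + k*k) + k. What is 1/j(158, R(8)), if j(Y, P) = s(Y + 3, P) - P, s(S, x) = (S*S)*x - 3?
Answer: 1/3525117 ≈ 2.8368e-7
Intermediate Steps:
R(k) = k + 2*k**2 (R(k) = (k**2 + k**2) + k = 2*k**2 + k = k + 2*k**2)
s(S, x) = -3 + x*S**2 (s(S, x) = S**2*x - 3 = x*S**2 - 3 = -3 + x*S**2)
j(Y, P) = -3 - P + P*(3 + Y)**2 (j(Y, P) = (-3 + P*(Y + 3)**2) - P = (-3 + P*(3 + Y)**2) - P = -3 - P + P*(3 + Y)**2)
1/j(158, R(8)) = 1/(-3 - 8*(1 + 2*8) + (8*(1 + 2*8))*(3 + 158)**2) = 1/(-3 - 8*(1 + 16) + (8*(1 + 16))*161**2) = 1/(-3 - 8*17 + (8*17)*25921) = 1/(-3 - 1*136 + 136*25921) = 1/(-3 - 136 + 3525256) = 1/3525117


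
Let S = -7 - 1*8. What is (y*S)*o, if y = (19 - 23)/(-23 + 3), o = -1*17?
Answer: 51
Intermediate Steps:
o = -17
S = -15 (S = -7 - 8 = -15)
y = 1/5 (y = -4/(-20) = -4*(-1/20) = 1/5 ≈ 0.20000)
(y*S)*o = ((1/5)*(-15))*(-17) = -3*(-17) = 51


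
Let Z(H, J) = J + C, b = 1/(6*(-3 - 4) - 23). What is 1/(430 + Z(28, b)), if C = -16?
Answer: 65/26909 ≈ 0.0024155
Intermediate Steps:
b = -1/65 (b = 1/(6*(-7) - 23) = 1/(-42 - 23) = 1/(-65) = -1/65 ≈ -0.015385)
Z(H, J) = -16 + J (Z(H, J) = J - 16 = -16 + J)
1/(430 + Z(28, b)) = 1/(430 + (-16 - 1/65)) = 1/(430 - 1041/65) = 1/(26909/65) = 65/26909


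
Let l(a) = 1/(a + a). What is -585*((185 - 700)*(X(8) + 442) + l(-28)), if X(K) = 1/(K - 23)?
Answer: 7456034625/56 ≈ 1.3314e+8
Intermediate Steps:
X(K) = 1/(-23 + K)
l(a) = 1/(2*a)
-585*((185 - 700)*(X(8) + 442) + l(-28)) = -585*((185 - 700)*(1/(-23 + 8) + 442) + (½)/(-28)) = -585*(-515*(1/(-15) + 442) + (½)*(-1/28)) = -585*(-515*(-1/15 + 442) - 1/56) = -585*(-515*6629/15 - 1/56) = -585*(-682787/3 - 1/56) = -585*(-38236075/168) = 7456034625/56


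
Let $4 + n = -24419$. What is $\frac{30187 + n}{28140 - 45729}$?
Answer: $- \frac{524}{1599} \approx -0.3277$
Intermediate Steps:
$n = -24423$ ($n = -4 - 24419 = -24423$)
$\frac{30187 + n}{28140 - 45729} = \frac{30187 - 24423}{28140 - 45729} = \frac{5764}{-17589} = 5764 \left(- \frac{1}{17589}\right) = - \frac{524}{1599}$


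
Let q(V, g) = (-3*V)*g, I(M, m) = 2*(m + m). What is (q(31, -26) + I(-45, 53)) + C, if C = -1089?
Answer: 1541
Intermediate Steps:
I(M, m) = 4*m (I(M, m) = 2*(2*m) = 4*m)
q(V, g) = -3*V*g
(q(31, -26) + I(-45, 53)) + C = (-3*31*(-26) + 4*53) - 1089 = (2418 + 212) - 1089 = 2630 - 1089 = 1541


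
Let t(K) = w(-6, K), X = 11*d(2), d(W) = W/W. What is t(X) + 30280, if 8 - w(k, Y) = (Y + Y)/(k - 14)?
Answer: 302891/10 ≈ 30289.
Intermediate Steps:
d(W) = 1
X = 11 (X = 11*1 = 11)
w(k, Y) = 8 - 2*Y/(-14 + k) (w(k, Y) = 8 - (Y + Y)/(k - 14) = 8 - 2*Y/(-14 + k))
t(K) = 8 + K/10 (t(K) = 2*(-56 - K + 4*(-6))/(-14 - 6) = 2*(-56 - K - 24)/(-20) = 2*(-1/20)*(-80 - K) = 8 + K/10)
t(X) + 30280 = (8 + (⅒)*11) + 30280 = (8 + 11/10) + 30280 = 91/10 + 30280 = 302891/10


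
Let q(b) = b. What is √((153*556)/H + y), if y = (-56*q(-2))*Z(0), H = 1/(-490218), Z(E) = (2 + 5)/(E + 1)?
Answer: 2*I*√10425466010 ≈ 2.0421e+5*I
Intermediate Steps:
Z(E) = 7/(1 + E)
H = -1/490218 ≈ -2.0399e-6
y = 784 (y = (-56*(-2))*(7/(1 + 0)) = 112*(7/1) = 112*(7*1) = 112*7 = 784)
√((153*556)/H + y) = √((153*556)/(-1/490218) + 784) = √(85068*(-490218) + 784) = √(-41701864824 + 784) = √(-41701864040) = 2*I*√10425466010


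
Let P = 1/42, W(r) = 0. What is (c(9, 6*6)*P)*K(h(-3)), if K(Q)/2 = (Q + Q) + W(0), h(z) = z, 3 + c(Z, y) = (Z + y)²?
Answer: -4044/7 ≈ -577.71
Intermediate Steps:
c(Z, y) = -3 + (Z + y)²
K(Q) = 4*Q (K(Q) = 2*((Q + Q) + 0) = 2*(2*Q + 0) = 2*(2*Q) = 4*Q)
P = 1/42 ≈ 0.023810
(c(9, 6*6)*P)*K(h(-3)) = ((-3 + (9 + 6*6)²)*(1/42))*(4*(-3)) = ((-3 + (9 + 36)²)*(1/42))*(-12) = ((-3 + 45²)*(1/42))*(-12) = ((-3 + 2025)*(1/42))*(-12) = (2022*(1/42))*(-12) = (337/7)*(-12) = -4044/7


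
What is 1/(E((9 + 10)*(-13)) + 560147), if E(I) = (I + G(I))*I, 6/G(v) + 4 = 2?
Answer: 1/621897 ≈ 1.6080e-6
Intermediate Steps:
G(v) = -3 (G(v) = 6/(-4 + 2) = 6/(-2) = 6*(-1/2) = -3)
E(I) = I*(-3 + I) (E(I) = (I - 3)*I = (-3 + I)*I = I*(-3 + I))
1/(E((9 + 10)*(-13)) + 560147) = 1/(((9 + 10)*(-13))*(-3 + (9 + 10)*(-13)) + 560147) = 1/((19*(-13))*(-3 + 19*(-13)) + 560147) = 1/(-247*(-3 - 247) + 560147) = 1/(-247*(-250) + 560147) = 1/(61750 + 560147) = 1/621897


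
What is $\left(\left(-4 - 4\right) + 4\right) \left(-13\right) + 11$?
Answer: $63$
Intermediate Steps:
$\left(\left(-4 - 4\right) + 4\right) \left(-13\right) + 11 = \left(-8 + 4\right) \left(-13\right) + 11 = \left(-4\right) \left(-13\right) + 11 = 52 + 11 = 63$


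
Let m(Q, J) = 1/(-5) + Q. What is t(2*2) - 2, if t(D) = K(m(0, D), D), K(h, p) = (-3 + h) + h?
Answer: -27/5 ≈ -5.4000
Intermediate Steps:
m(Q, J) = -1/5 + Q
K(h, p) = -3 + 2*h
t(D) = -17/5 (t(D) = -3 + 2*(-1/5 + 0) = -3 + 2*(-1/5) = -3 - 2/5 = -17/5)
t(2*2) - 2 = -17/5 - 2 = -27/5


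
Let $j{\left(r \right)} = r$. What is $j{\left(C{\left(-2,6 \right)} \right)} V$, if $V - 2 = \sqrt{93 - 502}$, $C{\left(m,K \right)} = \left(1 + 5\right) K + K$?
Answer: $84 + 42 i \sqrt{409} \approx 84.0 + 849.4 i$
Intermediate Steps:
$C{\left(m,K \right)} = 7 K$ ($C{\left(m,K \right)} = 6 K + K = 7 K$)
$V = 2 + i \sqrt{409}$ ($V = 2 + \sqrt{93 - 502} = 2 + \sqrt{-409} = 2 + i \sqrt{409} \approx 2.0 + 20.224 i$)
$j{\left(C{\left(-2,6 \right)} \right)} V = 7 \cdot 6 \left(2 + i \sqrt{409}\right) = 42 \left(2 + i \sqrt{409}\right) = 84 + 42 i \sqrt{409}$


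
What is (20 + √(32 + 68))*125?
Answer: 3750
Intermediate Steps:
(20 + √(32 + 68))*125 = (20 + √100)*125 = (20 + 10)*125 = 30*125 = 3750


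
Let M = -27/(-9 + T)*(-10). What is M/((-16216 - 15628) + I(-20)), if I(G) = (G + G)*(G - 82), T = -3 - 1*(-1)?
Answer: 135/152702 ≈ 0.00088407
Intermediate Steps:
T = -2 (T = -3 + 1 = -2)
I(G) = 2*G*(-82 + G) (I(G) = (2*G)*(-82 + G) = 2*G*(-82 + G))
M = -270/11 (M = -27/(-9 - 2)*(-10) = -27/(-11)*(-10) = -27*(-1/11)*(-10) = (27/11)*(-10) = -270/11 ≈ -24.545)
M/((-16216 - 15628) + I(-20)) = -270/(11*((-16216 - 15628) + 2*(-20)*(-82 - 20))) = -270/(11*(-31844 + 2*(-20)*(-102))) = -270/(11*(-31844 + 4080)) = -270/11/(-27764) = -270/11*(-1/27764) = 135/152702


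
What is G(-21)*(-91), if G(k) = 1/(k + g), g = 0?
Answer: 13/3 ≈ 4.3333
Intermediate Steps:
G(k) = 1/k (G(k) = 1/(k + 0) = 1/k)
G(-21)*(-91) = -91/(-21) = -1/21*(-91) = 13/3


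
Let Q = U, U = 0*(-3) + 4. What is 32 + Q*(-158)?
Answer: -600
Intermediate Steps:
U = 4 (U = 0 + 4 = 4)
Q = 4
32 + Q*(-158) = 32 + 4*(-158) = 32 - 632 = -600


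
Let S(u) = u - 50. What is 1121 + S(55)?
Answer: 1126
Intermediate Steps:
S(u) = -50 + u
1121 + S(55) = 1121 + (-50 + 55) = 1121 + 5 = 1126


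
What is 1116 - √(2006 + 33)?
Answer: 1116 - √2039 ≈ 1070.8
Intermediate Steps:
1116 - √(2006 + 33) = 1116 - √2039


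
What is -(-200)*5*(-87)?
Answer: -87000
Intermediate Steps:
-(-200)*5*(-87) = -20*(-50)*(-87) = 1000*(-87) = -87000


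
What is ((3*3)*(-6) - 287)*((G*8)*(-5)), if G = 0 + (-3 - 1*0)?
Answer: -40920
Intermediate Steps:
G = -3 (G = 0 + (-3 + 0) = 0 - 3 = -3)
((3*3)*(-6) - 287)*((G*8)*(-5)) = ((3*3)*(-6) - 287)*(-3*8*(-5)) = (9*(-6) - 287)*(-24*(-5)) = (-54 - 287)*120 = -341*120 = -40920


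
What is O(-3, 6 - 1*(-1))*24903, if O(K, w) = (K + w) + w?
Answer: 273933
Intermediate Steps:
O(K, w) = K + 2*w
O(-3, 6 - 1*(-1))*24903 = (-3 + 2*(6 - 1*(-1)))*24903 = (-3 + 2*(6 + 1))*24903 = (-3 + 2*7)*24903 = (-3 + 14)*24903 = 11*24903 = 273933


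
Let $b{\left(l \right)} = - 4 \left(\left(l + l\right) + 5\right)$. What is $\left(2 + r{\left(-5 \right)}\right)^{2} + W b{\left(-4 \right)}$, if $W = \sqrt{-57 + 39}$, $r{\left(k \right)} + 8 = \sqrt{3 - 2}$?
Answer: $25 + 36 i \sqrt{2} \approx 25.0 + 50.912 i$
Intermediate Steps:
$b{\left(l \right)} = -20 - 8 l$ ($b{\left(l \right)} = - 4 \left(2 l + 5\right) = - 4 \left(5 + 2 l\right) = -20 - 8 l$)
$r{\left(k \right)} = -7$ ($r{\left(k \right)} = -8 + \sqrt{3 - 2} = -8 + \sqrt{1} = -8 + 1 = -7$)
$W = 3 i \sqrt{2}$ ($W = \sqrt{-18} = 3 i \sqrt{2} \approx 4.2426 i$)
$\left(2 + r{\left(-5 \right)}\right)^{2} + W b{\left(-4 \right)} = \left(2 - 7\right)^{2} + 3 i \sqrt{2} \left(-20 - -32\right) = \left(-5\right)^{2} + 3 i \sqrt{2} \left(-20 + 32\right) = 25 + 3 i \sqrt{2} \cdot 12 = 25 + 36 i \sqrt{2}$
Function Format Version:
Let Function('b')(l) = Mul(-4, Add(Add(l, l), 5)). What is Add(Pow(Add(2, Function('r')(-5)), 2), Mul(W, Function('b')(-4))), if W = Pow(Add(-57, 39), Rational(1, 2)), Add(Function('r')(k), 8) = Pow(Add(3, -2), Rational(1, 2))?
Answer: Add(25, Mul(36, I, Pow(2, Rational(1, 2)))) ≈ Add(25.000, Mul(50.912, I))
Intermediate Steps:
Function('b')(l) = Add(-20, Mul(-8, l)) (Function('b')(l) = Mul(-4, Add(Mul(2, l), 5)) = Mul(-4, Add(5, Mul(2, l))) = Add(-20, Mul(-8, l)))
Function('r')(k) = -7 (Function('r')(k) = Add(-8, Pow(Add(3, -2), Rational(1, 2))) = Add(-8, Pow(1, Rational(1, 2))) = Add(-8, 1) = -7)
W = Mul(3, I, Pow(2, Rational(1, 2))) (W = Pow(-18, Rational(1, 2)) = Mul(3, I, Pow(2, Rational(1, 2))) ≈ Mul(4.2426, I))
Add(Pow(Add(2, Function('r')(-5)), 2), Mul(W, Function('b')(-4))) = Add(Pow(Add(2, -7), 2), Mul(Mul(3, I, Pow(2, Rational(1, 2))), Add(-20, Mul(-8, -4)))) = Add(Pow(-5, 2), Mul(Mul(3, I, Pow(2, Rational(1, 2))), Add(-20, 32))) = Add(25, Mul(Mul(3, I, Pow(2, Rational(1, 2))), 12)) = Add(25, Mul(36, I, Pow(2, Rational(1, 2))))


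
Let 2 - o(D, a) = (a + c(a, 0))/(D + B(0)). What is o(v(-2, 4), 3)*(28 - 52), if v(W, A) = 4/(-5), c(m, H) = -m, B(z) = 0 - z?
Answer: -48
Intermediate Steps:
B(z) = -z
v(W, A) = -⅘ (v(W, A) = 4*(-⅕) = -⅘)
o(D, a) = 2 (o(D, a) = 2 - (a - a)/(D - 1*0) = 2 - 0/(D + 0) = 2 - 0/D = 2 - 1*0 = 2 + 0 = 2)
o(v(-2, 4), 3)*(28 - 52) = 2*(28 - 52) = 2*(-24) = -48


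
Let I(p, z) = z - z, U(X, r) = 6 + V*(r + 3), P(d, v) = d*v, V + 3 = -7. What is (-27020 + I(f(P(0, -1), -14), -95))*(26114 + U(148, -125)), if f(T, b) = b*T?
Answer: -738726800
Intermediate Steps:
V = -10 (V = -3 - 7 = -10)
U(X, r) = -24 - 10*r (U(X, r) = 6 - 10*(r + 3) = 6 - 10*(3 + r) = 6 + (-30 - 10*r) = -24 - 10*r)
f(T, b) = T*b
I(p, z) = 0
(-27020 + I(f(P(0, -1), -14), -95))*(26114 + U(148, -125)) = (-27020 + 0)*(26114 + (-24 - 10*(-125))) = -27020*(26114 + (-24 + 1250)) = -27020*(26114 + 1226) = -27020*27340 = -738726800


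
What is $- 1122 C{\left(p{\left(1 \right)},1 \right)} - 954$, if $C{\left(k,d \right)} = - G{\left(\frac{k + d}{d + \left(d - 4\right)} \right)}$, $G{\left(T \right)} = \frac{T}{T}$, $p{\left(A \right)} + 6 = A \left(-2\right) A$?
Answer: $168$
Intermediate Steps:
$p{\left(A \right)} = -6 - 2 A^{2}$ ($p{\left(A \right)} = -6 + A \left(-2\right) A = -6 + - 2 A A = -6 - 2 A^{2}$)
$G{\left(T \right)} = 1$
$C{\left(k,d \right)} = -1$ ($C{\left(k,d \right)} = \left(-1\right) 1 = -1$)
$- 1122 C{\left(p{\left(1 \right)},1 \right)} - 954 = \left(-1122\right) \left(-1\right) - 954 = 1122 - 954 = 168$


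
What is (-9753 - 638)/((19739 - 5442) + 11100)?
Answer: -10391/25397 ≈ -0.40914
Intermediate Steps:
(-9753 - 638)/((19739 - 5442) + 11100) = -10391/(14297 + 11100) = -10391/25397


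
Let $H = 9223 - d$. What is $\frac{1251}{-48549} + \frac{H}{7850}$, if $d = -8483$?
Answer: $\frac{141631374}{63518275} \approx 2.2298$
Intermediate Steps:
$H = 17706$ ($H = 9223 - -8483 = 9223 + 8483 = 17706$)
$\frac{1251}{-48549} + \frac{H}{7850} = \frac{1251}{-48549} + \frac{17706}{7850} = 1251 \left(- \frac{1}{48549}\right) + 17706 \cdot \frac{1}{7850} = - \frac{417}{16183} + \frac{8853}{3925} = \frac{141631374}{63518275}$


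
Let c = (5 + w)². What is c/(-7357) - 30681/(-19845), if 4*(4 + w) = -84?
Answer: 493837/331065 ≈ 1.4917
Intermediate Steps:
w = -25 (w = -4 + (¼)*(-84) = -4 - 21 = -25)
c = 400 (c = (5 - 25)² = (-20)² = 400)
c/(-7357) - 30681/(-19845) = 400/(-7357) - 30681/(-19845) = 400*(-1/7357) - 30681*(-1/19845) = -400/7357 + 487/315 = 493837/331065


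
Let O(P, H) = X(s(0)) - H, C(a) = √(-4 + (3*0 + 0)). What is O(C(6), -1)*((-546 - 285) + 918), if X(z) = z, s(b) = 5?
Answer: 522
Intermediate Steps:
C(a) = 2*I (C(a) = √(-4 + (0 + 0)) = √(-4 + 0) = √(-4) = 2*I)
O(P, H) = 5 - H
O(C(6), -1)*((-546 - 285) + 918) = (5 - 1*(-1))*((-546 - 285) + 918) = (5 + 1)*(-831 + 918) = 6*87 = 522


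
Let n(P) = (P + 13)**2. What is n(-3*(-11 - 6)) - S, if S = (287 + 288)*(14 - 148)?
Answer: 81146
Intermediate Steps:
S = -77050 (S = 575*(-134) = -77050)
n(P) = (13 + P)**2
n(-3*(-11 - 6)) - S = (13 - 3*(-11 - 6))**2 - 1*(-77050) = (13 - 3*(-17))**2 + 77050 = (13 + 51)**2 + 77050 = 64**2 + 77050 = 4096 + 77050 = 81146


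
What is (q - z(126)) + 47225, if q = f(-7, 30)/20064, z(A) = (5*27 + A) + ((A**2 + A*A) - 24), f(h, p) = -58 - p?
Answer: 3473807/228 ≈ 15236.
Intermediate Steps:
z(A) = 111 + A + 2*A**2 (z(A) = (135 + A) + ((A**2 + A**2) - 24) = (135 + A) + (2*A**2 - 24) = (135 + A) + (-24 + 2*A**2) = 111 + A + 2*A**2)
q = -1/228 (q = (-58 - 1*30)/20064 = (-58 - 30)*(1/20064) = -88*1/20064 = -1/228 ≈ -0.0043860)
(q - z(126)) + 47225 = (-1/228 - (111 + 126 + 2*126**2)) + 47225 = (-1/228 - (111 + 126 + 2*15876)) + 47225 = (-1/228 - (111 + 126 + 31752)) + 47225 = (-1/228 - 1*31989) + 47225 = (-1/228 - 31989) + 47225 = -7293493/228 + 47225 = 3473807/228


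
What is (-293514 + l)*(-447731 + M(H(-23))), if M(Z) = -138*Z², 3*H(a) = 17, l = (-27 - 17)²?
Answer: 395521766486/3 ≈ 1.3184e+11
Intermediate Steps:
l = 1936 (l = (-44)² = 1936)
H(a) = 17/3 (H(a) = (⅓)*17 = 17/3)
(-293514 + l)*(-447731 + M(H(-23))) = (-293514 + 1936)*(-447731 - 138*(17/3)²) = -291578*(-447731 - 138*289/9) = -291578*(-447731 - 13294/3) = -291578*(-1356487/3) = 395521766486/3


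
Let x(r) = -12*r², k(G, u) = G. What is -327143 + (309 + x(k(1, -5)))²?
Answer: -238934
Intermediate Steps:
-327143 + (309 + x(k(1, -5)))² = -327143 + (309 - 12*1²)² = -327143 + (309 - 12*1)² = -327143 + (309 - 12)² = -327143 + 297² = -327143 + 88209 = -238934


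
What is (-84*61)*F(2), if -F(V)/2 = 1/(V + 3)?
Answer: 10248/5 ≈ 2049.6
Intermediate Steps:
F(V) = -2/(3 + V) (F(V) = -2/(V + 3) = -2/(3 + V))
(-84*61)*F(2) = (-84*61)*(-2/(3 + 2)) = -(-10248)/5 = -5124*(-⅖) = 10248/5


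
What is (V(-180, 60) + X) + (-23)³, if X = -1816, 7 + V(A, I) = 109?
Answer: -13881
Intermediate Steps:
V(A, I) = 102 (V(A, I) = -7 + 109 = 102)
(V(-180, 60) + X) + (-23)³ = (102 - 1816) + (-23)³ = -1714 - 12167 = -13881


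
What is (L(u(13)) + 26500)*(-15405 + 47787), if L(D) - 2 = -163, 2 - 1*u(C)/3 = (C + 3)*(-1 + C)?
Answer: 852909498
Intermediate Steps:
u(C) = 6 - 3*(-1 + C)*(3 + C) (u(C) = 6 - 3*(C + 3)*(-1 + C) = 6 - 3*(3 + C)*(-1 + C) = 6 - 3*(-1 + C)*(3 + C))
L(D) = -161 (L(D) = 2 - 163 = -161)
(L(u(13)) + 26500)*(-15405 + 47787) = (-161 + 26500)*(-15405 + 47787) = 26339*32382 = 852909498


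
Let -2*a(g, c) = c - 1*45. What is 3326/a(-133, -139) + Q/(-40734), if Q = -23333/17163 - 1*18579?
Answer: 588650897653/16079705766 ≈ 36.608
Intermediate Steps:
a(g, c) = 45/2 - c/2 (a(g, c) = -(c - 1*45)/2 = -(c - 45)/2 = -(-45 + c)/2 = 45/2 - c/2)
Q = -318894710/17163 (Q = -23333*1/17163 - 18579 = -23333/17163 - 18579 = -318894710/17163 ≈ -18580.)
3326/a(-133, -139) + Q/(-40734) = 3326/(45/2 - ½*(-139)) - 318894710/17163/(-40734) = 3326/(45/2 + 139/2) - 318894710/17163*(-1/40734) = 3326/92 + 159447355/349558821 = 3326*(1/92) + 159447355/349558821 = 1663/46 + 159447355/349558821 = 588650897653/16079705766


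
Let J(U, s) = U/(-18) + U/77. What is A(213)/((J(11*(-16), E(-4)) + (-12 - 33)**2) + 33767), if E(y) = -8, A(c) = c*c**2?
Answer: 608806611/2255368 ≈ 269.94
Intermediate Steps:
A(c) = c**3
J(U, s) = -59*U/1386 (J(U, s) = U*(-1/18) + U*(1/77) = -U/18 + U/77 = -59*U/1386)
A(213)/((J(11*(-16), E(-4)) + (-12 - 33)**2) + 33767) = 213**3/((-59*(-16)/126 + (-12 - 33)**2) + 33767) = 9663597/((-59/1386*(-176) + (-45)**2) + 33767) = 9663597/((472/63 + 2025) + 33767) = 9663597/(128047/63 + 33767) = 9663597/(2255368/63) = 9663597*(63/2255368) = 608806611/2255368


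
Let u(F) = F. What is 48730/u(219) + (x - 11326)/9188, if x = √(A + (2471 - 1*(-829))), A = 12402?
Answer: 222625423/1006086 + √15702/9188 ≈ 221.29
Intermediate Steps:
x = √15702 (x = √(12402 + (2471 - 1*(-829))) = √(12402 + (2471 + 829)) = √(12402 + 3300) = √15702 ≈ 125.31)
48730/u(219) + (x - 11326)/9188 = 48730/219 + (√15702 - 11326)/9188 = 48730*(1/219) + (-11326 + √15702)*(1/9188) = 48730/219 + (-5663/4594 + √15702/9188) = 222625423/1006086 + √15702/9188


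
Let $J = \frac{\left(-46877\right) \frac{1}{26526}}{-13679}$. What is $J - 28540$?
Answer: $- \frac{10355714808283}{362849154} \approx -28540.0$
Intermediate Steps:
$J = \frac{46877}{362849154}$ ($J = \left(-46877\right) \frac{1}{26526} \left(- \frac{1}{13679}\right) = \left(- \frac{46877}{26526}\right) \left(- \frac{1}{13679}\right) = \frac{46877}{362849154} \approx 0.00012919$)
$J - 28540 = \frac{46877}{362849154} - 28540 = - \frac{10355714808283}{362849154}$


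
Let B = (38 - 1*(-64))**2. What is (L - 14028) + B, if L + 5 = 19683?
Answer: 16054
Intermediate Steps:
L = 19678 (L = -5 + 19683 = 19678)
B = 10404 (B = (38 + 64)**2 = 102**2 = 10404)
(L - 14028) + B = (19678 - 14028) + 10404 = 5650 + 10404 = 16054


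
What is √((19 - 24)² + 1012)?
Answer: √1037 ≈ 32.203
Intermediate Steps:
√((19 - 24)² + 1012) = √((-5)² + 1012) = √(25 + 1012) = √1037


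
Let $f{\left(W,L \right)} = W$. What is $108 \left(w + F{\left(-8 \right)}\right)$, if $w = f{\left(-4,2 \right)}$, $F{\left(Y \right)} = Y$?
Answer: $-1296$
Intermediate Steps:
$w = -4$
$108 \left(w + F{\left(-8 \right)}\right) = 108 \left(-4 - 8\right) = 108 \left(-12\right) = -1296$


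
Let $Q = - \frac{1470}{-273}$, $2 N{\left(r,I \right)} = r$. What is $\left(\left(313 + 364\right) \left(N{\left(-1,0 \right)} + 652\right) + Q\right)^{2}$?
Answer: $\frac{131511423072649}{676} \approx 1.9454 \cdot 10^{11}$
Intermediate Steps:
$N{\left(r,I \right)} = \frac{r}{2}$
$Q = \frac{70}{13}$ ($Q = \left(-1470\right) \left(- \frac{1}{273}\right) = \frac{70}{13} \approx 5.3846$)
$\left(\left(313 + 364\right) \left(N{\left(-1,0 \right)} + 652\right) + Q\right)^{2} = \left(\left(313 + 364\right) \left(\frac{1}{2} \left(-1\right) + 652\right) + \frac{70}{13}\right)^{2} = \left(677 \left(- \frac{1}{2} + 652\right) + \frac{70}{13}\right)^{2} = \left(677 \cdot \frac{1303}{2} + \frac{70}{13}\right)^{2} = \left(\frac{882131}{2} + \frac{70}{13}\right)^{2} = \left(\frac{11467843}{26}\right)^{2} = \frac{131511423072649}{676}$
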